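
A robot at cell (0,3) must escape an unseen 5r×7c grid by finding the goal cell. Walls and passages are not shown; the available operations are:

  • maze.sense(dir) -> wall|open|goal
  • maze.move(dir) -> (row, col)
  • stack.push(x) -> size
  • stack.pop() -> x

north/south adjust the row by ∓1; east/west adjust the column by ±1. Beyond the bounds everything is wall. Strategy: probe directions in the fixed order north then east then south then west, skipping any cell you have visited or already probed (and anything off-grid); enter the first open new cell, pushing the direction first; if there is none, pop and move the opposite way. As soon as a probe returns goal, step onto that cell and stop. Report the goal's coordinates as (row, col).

Act: maze.sense[dir→east]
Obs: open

Act: stack.push[x→east]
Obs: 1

Act: maze.move[dir→east]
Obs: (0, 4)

Act: maze.sense[dir→east]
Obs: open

Act: stack.push[x→east]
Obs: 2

Act: maze.move[dir→east]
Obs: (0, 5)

Act: maze.sense[dir→east]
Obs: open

Act: stack.push[x→east]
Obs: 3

Act: maze.move[dir→east]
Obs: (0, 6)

Act: maze.sense[dir→south]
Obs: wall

Act: stack.pop[]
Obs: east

Act: maze.move[dir→west]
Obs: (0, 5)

Act: maze.sense[dir→south]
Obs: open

Act: stack.push[x→south]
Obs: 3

Act: maze.move[dir→south]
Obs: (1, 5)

Act: maze.sense[dir→south]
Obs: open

Act: stack.push[x→south]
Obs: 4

Act: maze.move[dir→south]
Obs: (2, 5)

Act: maze.sense[dir→east]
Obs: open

Act: stack.push[x→east]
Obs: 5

Act: maze.move[dir→east]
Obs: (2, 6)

Act: maze.sense[dir→south]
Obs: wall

Act: stack.pop[]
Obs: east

Act: maze.move[dir→west]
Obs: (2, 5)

Act: maze.sense[dir→south]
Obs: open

Act: stack.push[x→south]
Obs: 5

Act: maze.move[dir→south]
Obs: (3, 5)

Act: maze.sense[dir→south]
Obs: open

Act: stack.push[x→south]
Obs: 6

Act: maze.move[dir→south]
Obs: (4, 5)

Act: maze.sense[dir→east]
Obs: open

Act: stack.push[x→east]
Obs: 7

Act: maze.move[dir→east]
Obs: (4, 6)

Act: stack.pop[]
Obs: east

Act: maze.move[dir→west]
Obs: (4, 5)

Act: maze.sense[dir→west]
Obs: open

Act: stack.push[x→west]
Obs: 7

Act: maze.move[dir→west]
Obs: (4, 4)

Act: maze.sense[dir→north]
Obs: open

Act: stack.push[x→north]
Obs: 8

Act: maze.move[dir→north]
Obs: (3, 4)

Act: maze.sense[dir→north]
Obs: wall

Act: maze.sense[dir→west]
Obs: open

Act: stack.push[x→west]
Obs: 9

Act: maze.move[dir→west]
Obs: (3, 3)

Act: maze.sense[dir→north]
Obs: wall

Act: maze.sense[dir→south]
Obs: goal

Act: maze.move[dir→south]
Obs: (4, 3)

Answer: (4, 3)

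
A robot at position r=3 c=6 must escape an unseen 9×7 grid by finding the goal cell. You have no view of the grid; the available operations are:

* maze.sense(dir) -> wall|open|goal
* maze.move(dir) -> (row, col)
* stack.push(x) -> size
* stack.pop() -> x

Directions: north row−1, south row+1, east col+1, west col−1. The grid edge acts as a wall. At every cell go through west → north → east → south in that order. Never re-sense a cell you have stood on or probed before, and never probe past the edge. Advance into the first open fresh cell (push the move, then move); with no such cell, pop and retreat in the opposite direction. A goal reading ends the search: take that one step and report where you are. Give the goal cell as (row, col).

>>> sense dir→west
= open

>>> push x→west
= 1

>>> move dir→west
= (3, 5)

>>> sense dir→west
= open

>>> push x→west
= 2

>>> move dir→west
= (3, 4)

>>> sense dir→west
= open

>>> push x→west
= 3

>>> move dir→west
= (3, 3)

>>> sense dir→west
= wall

>>> sense dir→north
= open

>>> push x→north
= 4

>>> move dir→north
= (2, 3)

>>> sense dir→west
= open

>>> push x→west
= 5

>>> move dir→west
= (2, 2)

>>> sense dir→west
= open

>>> push x→west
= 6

>>> move dir→west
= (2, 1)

>>> sense dir→west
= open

>>> push x→west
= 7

>>> move dir→west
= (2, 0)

>>> sense dir→north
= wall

>>> sense dir→south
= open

>>> push x→south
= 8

>>> move dir→south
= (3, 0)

>>> sense dir→east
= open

>>> push x→east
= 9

>>> move dir→east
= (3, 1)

>>> sense dir→south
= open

>>> push x→south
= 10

>>> move dir→south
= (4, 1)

>>> sense dir→west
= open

>>> push x→west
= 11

>>> move dir→west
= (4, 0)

>>> sense dir→south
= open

>>> push x→south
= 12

>>> move dir→south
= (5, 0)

>>> sense dir→east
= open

>>> push x→east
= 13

>>> move dir→east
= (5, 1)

>>> sense dir→east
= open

>>> push x→east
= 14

>>> move dir→east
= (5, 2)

>>> sense dir→north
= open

>>> push x→north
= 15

>>> move dir→north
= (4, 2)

>>> sense dir→east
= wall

>>> pop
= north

>>> move dir→south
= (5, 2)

>>> sense dir→east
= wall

>>> sense dir→south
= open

>>> push x→south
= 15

>>> move dir→south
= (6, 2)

>>> sense dir→west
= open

>>> push x→west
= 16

>>> move dir→west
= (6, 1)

>>> sense dir→west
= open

>>> push x→west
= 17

>>> move dir→west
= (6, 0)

>>> sense dir→south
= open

>>> push x→south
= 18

>>> move dir→south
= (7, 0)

>>> sense dir→east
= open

>>> push x→east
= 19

>>> move dir→east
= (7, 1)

>>> sense dir→east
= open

>>> push x→east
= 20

>>> move dir→east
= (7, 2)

>>> sense dir→east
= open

>>> push x→east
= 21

>>> move dir→east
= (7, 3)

>>> sense dir→north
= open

>>> push x→north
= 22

>>> move dir→north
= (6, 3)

>>> sense dir→east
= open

>>> push x→east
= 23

>>> move dir→east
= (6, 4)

>>> sense dir→north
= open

>>> push x→north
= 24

>>> move dir→north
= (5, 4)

>>> sense dir→north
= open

>>> push x→north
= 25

>>> move dir→north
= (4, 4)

>>> sense dir→east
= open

>>> push x→east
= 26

>>> move dir→east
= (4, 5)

>>> sense dir→east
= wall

>>> sense dir→south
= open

>>> push x→south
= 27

>>> move dir→south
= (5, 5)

>>> sense dir→east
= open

>>> push x→east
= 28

>>> move dir→east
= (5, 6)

>>> sense dir→south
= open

>>> push x→south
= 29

>>> move dir→south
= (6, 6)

>>> sense dir→west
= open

>>> push x→west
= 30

>>> move dir→west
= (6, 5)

>>> sense dir→south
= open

>>> push x→south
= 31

>>> move dir→south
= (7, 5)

>>> sense dir→west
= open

>>> push x→west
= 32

>>> move dir→west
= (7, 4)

>>> sense dir→south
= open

>>> push x→south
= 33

>>> move dir→south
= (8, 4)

>>> sense dir→west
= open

>>> push x→west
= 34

>>> move dir→west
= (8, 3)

>>> sense dir→west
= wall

>>> pop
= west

>>> move dir→east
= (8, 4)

>>> sense dir→east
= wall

>>> pop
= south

>>> move dir→north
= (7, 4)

>>> pop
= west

>>> move dir→east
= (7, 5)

>>> sense dir→east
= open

>>> push x→east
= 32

>>> move dir→east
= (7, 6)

>>> sense dir→south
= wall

>>> pop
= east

>>> move dir→west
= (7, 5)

>>> pop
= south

>>> move dir→north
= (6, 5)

>>> pop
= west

>>> move dir→east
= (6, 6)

>>> pop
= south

>>> move dir→north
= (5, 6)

>>> pop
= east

>>> move dir→west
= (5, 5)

>>> pop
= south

>>> move dir→north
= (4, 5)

>>> pop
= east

>>> move dir→west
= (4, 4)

>>> pop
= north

>>> move dir→south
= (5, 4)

>>> pop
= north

>>> move dir→south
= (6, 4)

>>> pop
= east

>>> move dir→west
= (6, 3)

>>> pop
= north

>>> move dir→south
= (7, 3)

>>> pop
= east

>>> move dir→west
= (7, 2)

>>> pop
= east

>>> move dir→west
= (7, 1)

>>> sense dir→south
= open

>>> push x→south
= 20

>>> move dir→south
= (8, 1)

>>> sense dir→west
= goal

>>> move dir→west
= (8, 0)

Answer: (8, 0)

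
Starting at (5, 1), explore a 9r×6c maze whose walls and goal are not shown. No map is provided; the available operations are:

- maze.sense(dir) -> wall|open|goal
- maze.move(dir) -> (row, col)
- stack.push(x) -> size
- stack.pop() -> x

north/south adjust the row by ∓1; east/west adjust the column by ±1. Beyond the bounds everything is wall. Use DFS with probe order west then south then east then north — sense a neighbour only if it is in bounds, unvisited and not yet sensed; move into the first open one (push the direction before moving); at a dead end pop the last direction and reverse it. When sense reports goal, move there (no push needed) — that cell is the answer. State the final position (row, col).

[in] maze.sense dir→west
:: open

[in] stack.push x→west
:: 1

[in] maze.move dir→west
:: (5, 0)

[in] maze.sense dir→south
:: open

[in] stack.push x→south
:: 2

[in] maze.move dir→south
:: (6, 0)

[in] maze.sense dir→south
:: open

[in] stack.push x→south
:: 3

[in] maze.move dir→south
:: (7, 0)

[in] maze.sense dir→south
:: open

[in] stack.push x→south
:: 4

[in] maze.move dir→south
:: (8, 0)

[in] maze.sense dir→east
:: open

[in] stack.push x→east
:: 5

[in] maze.move dir→east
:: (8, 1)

[in] maze.sense dir→east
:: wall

[in] maze.sense dir→north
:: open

[in] stack.push x→north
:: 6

[in] maze.move dir→north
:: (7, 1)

[in] maze.sense dir→east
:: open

[in] stack.push x→east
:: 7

[in] maze.move dir→east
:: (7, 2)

[in] maze.sense dir→east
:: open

[in] stack.push x→east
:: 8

[in] maze.move dir→east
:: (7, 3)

[in] maze.sense dir→south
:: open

[in] stack.push x→south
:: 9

[in] maze.move dir→south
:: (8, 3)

[in] maze.sense dir→east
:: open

[in] stack.push x→east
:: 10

[in] maze.move dir→east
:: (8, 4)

[in] maze.sense dir→east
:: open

[in] stack.push x→east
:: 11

[in] maze.move dir→east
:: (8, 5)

[in] maze.sense dir→north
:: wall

[in] stack.pop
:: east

[in] maze.move dir→west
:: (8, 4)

[in] maze.sense dir→north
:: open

[in] stack.push x→north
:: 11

[in] maze.move dir→north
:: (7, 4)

[in] maze.sense dir→north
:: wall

[in] stack.pop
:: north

[in] maze.move dir→south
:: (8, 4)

[in] stack.pop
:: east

[in] maze.move dir→west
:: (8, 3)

[in] stack.pop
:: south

[in] maze.move dir→north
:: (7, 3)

[in] maze.sense dir→north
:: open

[in] stack.push x→north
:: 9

[in] maze.move dir→north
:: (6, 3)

[in] maze.sense dir→west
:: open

[in] stack.push x→west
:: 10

[in] maze.move dir→west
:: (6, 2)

[in] maze.sense dir→west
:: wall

[in] maze.sense dir→north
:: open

[in] stack.push x→north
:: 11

[in] maze.move dir→north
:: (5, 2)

[in] maze.sense dir→east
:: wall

[in] maze.sense dir→north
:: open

[in] stack.push x→north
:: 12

[in] maze.move dir→north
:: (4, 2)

[in] maze.sense dir→west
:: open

[in] stack.push x→west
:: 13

[in] maze.move dir→west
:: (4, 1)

[in] maze.sense dir→west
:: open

[in] stack.push x→west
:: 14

[in] maze.move dir→west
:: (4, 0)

[in] maze.sense dir→north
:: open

[in] stack.push x→north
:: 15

[in] maze.move dir→north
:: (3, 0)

[in] maze.sense dir→east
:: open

[in] stack.push x→east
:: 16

[in] maze.move dir→east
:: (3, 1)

[in] maze.sense dir→east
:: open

[in] stack.push x→east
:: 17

[in] maze.move dir→east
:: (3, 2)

[in] maze.sense dir→east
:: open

[in] stack.push x→east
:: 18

[in] maze.move dir→east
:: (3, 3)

[in] maze.sense dir→south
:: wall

[in] maze.sense dir→east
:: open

[in] stack.push x→east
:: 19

[in] maze.move dir→east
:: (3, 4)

[in] maze.sense dir→south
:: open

[in] stack.push x→south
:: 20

[in] maze.move dir→south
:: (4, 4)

[in] maze.sense dir→south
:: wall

[in] maze.sense dir→east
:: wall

[in] stack.pop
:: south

[in] maze.move dir→north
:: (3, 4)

[in] maze.sense dir→east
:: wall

[in] maze.sense dir→north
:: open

[in] stack.push x→north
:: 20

[in] maze.move dir→north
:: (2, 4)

[in] maze.sense dir→west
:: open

[in] stack.push x→west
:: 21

[in] maze.move dir→west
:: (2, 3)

[in] maze.sense dir→west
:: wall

[in] maze.sense dir→north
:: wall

[in] stack.pop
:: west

[in] maze.move dir→east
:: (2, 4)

[in] maze.sense dir→east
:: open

[in] stack.push x→east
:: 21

[in] maze.move dir→east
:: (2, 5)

[in] maze.sense dir→north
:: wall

[in] stack.pop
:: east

[in] maze.move dir→west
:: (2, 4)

[in] maze.sense dir→north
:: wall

[in] stack.pop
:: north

[in] maze.move dir→south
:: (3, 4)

[in] stack.pop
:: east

[in] maze.move dir→west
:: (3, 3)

[in] stack.pop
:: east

[in] maze.move dir→west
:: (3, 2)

[in] stack.pop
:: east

[in] maze.move dir→west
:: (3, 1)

[in] maze.sense dir→north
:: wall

[in] stack.pop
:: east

[in] maze.move dir→west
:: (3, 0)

[in] maze.sense dir→north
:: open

[in] stack.push x→north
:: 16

[in] maze.move dir→north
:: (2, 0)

[in] maze.sense dir→north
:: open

[in] stack.push x→north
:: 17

[in] maze.move dir→north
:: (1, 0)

[in] maze.sense dir→east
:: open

[in] stack.push x→east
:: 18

[in] maze.move dir→east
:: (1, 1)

[in] maze.sense dir→east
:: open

[in] stack.push x→east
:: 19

[in] maze.move dir→east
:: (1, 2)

[in] maze.sense dir→north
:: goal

[in] maze.move dir→north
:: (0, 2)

Answer: (0, 2)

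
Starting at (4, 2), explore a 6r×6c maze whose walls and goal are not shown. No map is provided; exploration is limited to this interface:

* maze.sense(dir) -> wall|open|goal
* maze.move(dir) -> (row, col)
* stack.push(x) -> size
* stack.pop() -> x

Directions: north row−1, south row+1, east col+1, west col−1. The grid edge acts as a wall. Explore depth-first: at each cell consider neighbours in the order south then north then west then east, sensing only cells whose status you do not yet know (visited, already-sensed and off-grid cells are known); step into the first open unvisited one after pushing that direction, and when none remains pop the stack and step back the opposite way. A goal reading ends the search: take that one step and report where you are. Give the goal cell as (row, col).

% 1. maze.sense(dir→south) ~> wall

% 2. maze.sense(dir→north) ~> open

% 3. stack.push(x→north) ~> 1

% 4. maze.move(dir→north) ~> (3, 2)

% 5. maze.sense(dir→north) ~> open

% 6. stack.push(x→north) ~> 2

% 7. maze.move(dir→north) ~> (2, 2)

% 8. maze.sense(dir→north) ~> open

% 9. stack.push(x→north) ~> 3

% 10. maze.move(dir→north) ~> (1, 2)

% 11. maze.sense(dir→north) ~> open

% 12. stack.push(x→north) ~> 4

% 13. maze.move(dir→north) ~> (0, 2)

% 14. maze.sense(dir→west) ~> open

% 15. stack.push(x→west) ~> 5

% 16. maze.move(dir→west) ~> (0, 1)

% 17. maze.sense(dir→south) ~> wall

% 18. maze.sense(dir→west) ~> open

% 19. stack.push(x→west) ~> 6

% 20. maze.move(dir→west) ~> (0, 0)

% 21. maze.sense(dir→south) ~> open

% 22. stack.push(x→south) ~> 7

% 23. maze.move(dir→south) ~> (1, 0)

% 24. maze.sense(dir→south) ~> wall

% 25. stack.pop() ~> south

% 26. maze.move(dir→north) ~> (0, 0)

% 27. stack.pop() ~> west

% 28. maze.move(dir→east) ~> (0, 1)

% 29. stack.pop() ~> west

% 30. maze.move(dir→east) ~> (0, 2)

% 31. maze.sense(dir→east) ~> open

% 32. stack.push(x→east) ~> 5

% 33. maze.move(dir→east) ~> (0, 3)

% 34. maze.sense(dir→south) ~> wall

% 35. maze.sense(dir→east) ~> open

% 36. stack.push(x→east) ~> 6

% 37. maze.move(dir→east) ~> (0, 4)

% 38. maze.sense(dir→south) ~> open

% 39. stack.push(x→south) ~> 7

% 40. maze.move(dir→south) ~> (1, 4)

% 41. maze.sense(dir→south) ~> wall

% 42. maze.sense(dir→east) ~> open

% 43. stack.push(x→east) ~> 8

% 44. maze.move(dir→east) ~> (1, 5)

% 45. maze.sense(dir→south) ~> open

% 46. stack.push(x→south) ~> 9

% 47. maze.move(dir→south) ~> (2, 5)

% 48. maze.sense(dir→south) ~> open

% 49. stack.push(x→south) ~> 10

% 50. maze.move(dir→south) ~> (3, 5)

% 51. maze.sense(dir→south) ~> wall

% 52. maze.sense(dir→west) ~> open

% 53. stack.push(x→west) ~> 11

% 54. maze.move(dir→west) ~> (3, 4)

% 55. maze.sense(dir→south) ~> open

% 56. stack.push(x→south) ~> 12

% 57. maze.move(dir→south) ~> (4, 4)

% 58. maze.sense(dir→south) ~> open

% 59. stack.push(x→south) ~> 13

% 60. maze.move(dir→south) ~> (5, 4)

% 61. maze.sense(dir→west) ~> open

% 62. stack.push(x→west) ~> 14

% 63. maze.move(dir→west) ~> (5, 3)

% 64. maze.sense(dir→north) ~> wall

% 65. stack.pop() ~> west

% 66. maze.move(dir→east) ~> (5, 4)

% 67. maze.sense(dir→east) ~> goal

% 68. maze.move(dir→east) ~> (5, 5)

Answer: (5, 5)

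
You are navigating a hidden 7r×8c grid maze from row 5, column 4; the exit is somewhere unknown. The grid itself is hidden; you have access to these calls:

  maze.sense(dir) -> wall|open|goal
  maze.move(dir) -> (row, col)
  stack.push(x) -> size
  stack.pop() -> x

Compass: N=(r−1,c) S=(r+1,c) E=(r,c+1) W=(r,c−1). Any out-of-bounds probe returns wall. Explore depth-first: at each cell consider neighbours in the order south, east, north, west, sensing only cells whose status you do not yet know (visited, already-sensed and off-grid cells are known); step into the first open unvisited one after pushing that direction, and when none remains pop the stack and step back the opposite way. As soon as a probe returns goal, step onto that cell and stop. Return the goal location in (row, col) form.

I try maze.sense(south), which returns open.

I use stack.push(south), and observe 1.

Then maze.move(south), → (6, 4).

Invoking maze.sense(east), → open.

I run stack.push(east), yielding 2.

I use maze.move(east), and get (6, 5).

I use maze.sense(east), : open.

Then stack.push(east), yielding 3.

Then maze.move(east), and see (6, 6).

Invoking maze.sense(east), : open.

I use stack.push(east), giving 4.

I run maze.move(east), giving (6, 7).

I run maze.sense(north), and get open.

I call stack.push(north), yielding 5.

I use maze.move(north), : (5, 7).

Next I call maze.sense(north), which returns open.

Then stack.push(north), : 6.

Calling maze.move(north), and get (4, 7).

Now I run maze.sense(north), and observe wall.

I call maze.sense(west), which returns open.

Now I run stack.push(west), which returns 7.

I invoke maze.move(west), which returns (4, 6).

I run maze.sense(south), giving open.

I call stack.push(south), yielding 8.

Now I run maze.move(south), → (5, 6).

Calling maze.sense(west), which returns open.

Next I call stack.push(west), → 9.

Then maze.move(west), yielding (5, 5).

Invoking maze.sense(north), which returns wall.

I try stack.pop(), which returns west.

I run maze.move(east), — result: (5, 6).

I call stack.pop, and see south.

I try maze.move(north), which returns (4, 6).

I run maze.sense(north), and get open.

I try stack.push(north), and observe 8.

I try maze.move(north), yielding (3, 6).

I try maze.sense(north), — result: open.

I run stack.push(north), giving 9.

I run maze.move(north), which returns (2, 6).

Now I run maze.sense(east), and get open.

Now I run stack.push(east), and see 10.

I use maze.move(east), and observe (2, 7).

I invoke maze.sense(north), and get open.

I call stack.push(north), → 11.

I invoke maze.move(north), which returns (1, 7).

Now I run maze.sense(north), which returns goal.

I call maze.move(north), which returns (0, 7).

Answer: (0, 7)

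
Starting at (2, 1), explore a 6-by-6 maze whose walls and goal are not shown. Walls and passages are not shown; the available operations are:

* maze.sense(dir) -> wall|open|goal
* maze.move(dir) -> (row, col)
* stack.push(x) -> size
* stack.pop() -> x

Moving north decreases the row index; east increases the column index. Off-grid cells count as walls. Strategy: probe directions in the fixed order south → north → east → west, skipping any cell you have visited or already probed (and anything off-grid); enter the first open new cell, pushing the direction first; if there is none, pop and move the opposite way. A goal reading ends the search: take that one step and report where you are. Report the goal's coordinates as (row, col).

! 1. sense(dir→south) : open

! 2. push(x→south) : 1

! 3. move(dir→south) : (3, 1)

! 4. sense(dir→south) : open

! 5. push(x→south) : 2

! 6. move(dir→south) : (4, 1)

! 7. sense(dir→south) : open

! 8. push(x→south) : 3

! 9. move(dir→south) : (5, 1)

! 10. sense(dir→east) : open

! 11. push(x→east) : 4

! 12. move(dir→east) : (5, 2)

! 13. sense(dir→north) : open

! 14. push(x→north) : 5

! 15. move(dir→north) : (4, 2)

! 16. sense(dir→north) : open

! 17. push(x→north) : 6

! 18. move(dir→north) : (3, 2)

! 19. sense(dir→north) : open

! 20. push(x→north) : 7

! 21. move(dir→north) : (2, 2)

! 22. sense(dir→north) : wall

! 23. sense(dir→east) : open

! 24. push(x→east) : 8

! 25. move(dir→east) : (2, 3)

! 26. sense(dir→south) : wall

! 27. sense(dir→north) : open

! 28. push(x→north) : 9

! 29. move(dir→north) : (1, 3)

! 30. sense(dir→north) : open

! 31. push(x→north) : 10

! 32. move(dir→north) : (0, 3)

! 33. sense(dir→east) : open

! 34. push(x→east) : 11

! 35. move(dir→east) : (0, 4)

! 36. sense(dir→south) : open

! 37. push(x→south) : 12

! 38. move(dir→south) : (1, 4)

! 39. sense(dir→south) : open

! 40. push(x→south) : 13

! 41. move(dir→south) : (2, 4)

! 42. sense(dir→south) : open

! 43. push(x→south) : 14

! 44. move(dir→south) : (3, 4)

! 45. sense(dir→south) : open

! 46. push(x→south) : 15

! 47. move(dir→south) : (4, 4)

! 48. sense(dir→south) : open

! 49. push(x→south) : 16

! 50. move(dir→south) : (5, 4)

! 51. sense(dir→east) : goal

! 52. move(dir→east) : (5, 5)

Answer: (5, 5)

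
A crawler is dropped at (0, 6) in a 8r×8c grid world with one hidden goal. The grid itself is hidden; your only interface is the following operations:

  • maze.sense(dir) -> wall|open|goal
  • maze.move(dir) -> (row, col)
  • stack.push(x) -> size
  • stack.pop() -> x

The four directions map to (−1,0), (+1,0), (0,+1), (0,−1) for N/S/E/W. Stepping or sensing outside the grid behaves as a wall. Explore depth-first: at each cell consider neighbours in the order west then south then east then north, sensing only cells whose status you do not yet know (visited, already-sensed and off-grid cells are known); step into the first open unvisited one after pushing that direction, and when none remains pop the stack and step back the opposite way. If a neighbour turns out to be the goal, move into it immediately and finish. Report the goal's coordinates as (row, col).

→ sense(west)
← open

→ push(west)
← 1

→ move(west)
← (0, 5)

→ sense(west)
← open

→ push(west)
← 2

→ move(west)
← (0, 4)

→ sense(west)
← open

→ push(west)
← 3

→ move(west)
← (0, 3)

→ sense(west)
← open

→ push(west)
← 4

→ move(west)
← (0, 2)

→ sense(west)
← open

→ push(west)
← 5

→ move(west)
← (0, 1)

→ sense(west)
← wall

→ sense(south)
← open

→ push(south)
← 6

→ move(south)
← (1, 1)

→ sense(west)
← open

→ push(west)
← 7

→ move(west)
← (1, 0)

→ sense(south)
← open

→ push(south)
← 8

→ move(south)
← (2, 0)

→ sense(south)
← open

→ push(south)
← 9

→ move(south)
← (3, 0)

→ sense(south)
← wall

→ sense(east)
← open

→ push(east)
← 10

→ move(east)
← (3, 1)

→ sense(south)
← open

→ push(south)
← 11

→ move(south)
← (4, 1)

→ sense(south)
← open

→ push(south)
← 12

→ move(south)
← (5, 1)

→ sense(west)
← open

→ push(west)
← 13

→ move(west)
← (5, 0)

→ sense(south)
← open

→ push(south)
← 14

→ move(south)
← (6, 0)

→ sense(south)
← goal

→ move(south)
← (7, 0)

Answer: (7, 0)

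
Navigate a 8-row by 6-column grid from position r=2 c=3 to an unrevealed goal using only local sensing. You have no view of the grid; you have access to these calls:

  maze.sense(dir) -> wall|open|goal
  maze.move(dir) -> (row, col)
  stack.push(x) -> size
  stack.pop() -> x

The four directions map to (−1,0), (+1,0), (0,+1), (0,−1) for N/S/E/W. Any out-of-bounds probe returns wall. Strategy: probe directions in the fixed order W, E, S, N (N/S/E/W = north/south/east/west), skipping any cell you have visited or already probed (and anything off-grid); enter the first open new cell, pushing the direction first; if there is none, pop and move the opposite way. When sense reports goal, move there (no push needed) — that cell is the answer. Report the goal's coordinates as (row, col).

→ maze.sense(dir: west)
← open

→ stack.push(x: west)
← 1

→ maze.move(dir: west)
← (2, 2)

→ maze.sense(dir: west)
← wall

→ maze.sense(dir: south)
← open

→ stack.push(x: south)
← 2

→ maze.move(dir: south)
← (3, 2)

→ maze.sense(dir: west)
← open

→ stack.push(x: west)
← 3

→ maze.move(dir: west)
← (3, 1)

→ maze.sense(dir: west)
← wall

→ maze.sense(dir: south)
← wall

→ stack.pop()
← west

→ maze.move(dir: east)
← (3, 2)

→ maze.sense(dir: east)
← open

→ stack.push(x: east)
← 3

→ maze.move(dir: east)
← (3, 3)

→ maze.sense(dir: east)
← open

→ stack.push(x: east)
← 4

→ maze.move(dir: east)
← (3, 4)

→ maze.sense(dir: east)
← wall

→ maze.sense(dir: south)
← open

→ stack.push(x: south)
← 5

→ maze.move(dir: south)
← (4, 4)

→ maze.sense(dir: west)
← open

→ stack.push(x: west)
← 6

→ maze.move(dir: west)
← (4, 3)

→ maze.sense(dir: west)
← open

→ stack.push(x: west)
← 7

→ maze.move(dir: west)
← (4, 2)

→ maze.sense(dir: south)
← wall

→ stack.pop()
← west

→ maze.move(dir: east)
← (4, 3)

→ maze.sense(dir: south)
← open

→ stack.push(x: south)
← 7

→ maze.move(dir: south)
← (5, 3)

→ maze.sense(dir: east)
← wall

→ maze.sense(dir: south)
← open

→ stack.push(x: south)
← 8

→ maze.move(dir: south)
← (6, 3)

→ maze.sense(dir: west)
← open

→ stack.push(x: west)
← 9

→ maze.move(dir: west)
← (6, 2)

→ maze.sense(dir: west)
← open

→ stack.push(x: west)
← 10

→ maze.move(dir: west)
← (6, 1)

→ maze.sense(dir: west)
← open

→ stack.push(x: west)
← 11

→ maze.move(dir: west)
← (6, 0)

→ maze.sense(dir: south)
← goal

→ maze.move(dir: south)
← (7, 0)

Answer: (7, 0)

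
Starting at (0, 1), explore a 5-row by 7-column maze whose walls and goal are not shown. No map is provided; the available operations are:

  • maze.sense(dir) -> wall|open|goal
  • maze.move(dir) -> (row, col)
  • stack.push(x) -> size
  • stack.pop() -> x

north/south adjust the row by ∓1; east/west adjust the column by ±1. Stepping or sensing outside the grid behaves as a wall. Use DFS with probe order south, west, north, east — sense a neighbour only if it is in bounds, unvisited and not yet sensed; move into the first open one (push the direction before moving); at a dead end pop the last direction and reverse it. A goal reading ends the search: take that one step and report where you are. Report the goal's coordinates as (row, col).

I use maze.sense on dir: south, : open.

I try stack.push on x: south, — result: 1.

I try maze.move on dir: south, → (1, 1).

Calling maze.sense on dir: south, yielding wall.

Now I run maze.sense on dir: west, — result: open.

Now I run stack.push on x: west, — result: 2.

Now I run maze.move on dir: west, and observe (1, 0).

Next I call maze.sense on dir: south, and see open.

I run stack.push on x: south, giving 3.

Using maze.move on dir: south, and get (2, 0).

Calling maze.sense on dir: south, → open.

Calling stack.push on x: south, and observe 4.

Using maze.move on dir: south, yielding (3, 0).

Next I call maze.sense on dir: south, and get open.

Calling stack.push on x: south, which returns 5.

Now I run maze.move on dir: south, : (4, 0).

I try maze.sense on dir: east, yielding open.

Next I call stack.push on x: east, — result: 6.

Calling maze.move on dir: east, giving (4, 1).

I call maze.sense on dir: north, yielding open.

Then stack.push on x: north, → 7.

I invoke maze.move on dir: north, and observe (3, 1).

I use maze.sense on dir: east, and see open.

Using stack.push on x: east, and get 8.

Then maze.move on dir: east, → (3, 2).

Invoking maze.sense on dir: south, — result: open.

I use stack.push on x: south, : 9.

I run maze.move on dir: south, yielding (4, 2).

Next I call maze.sense on dir: east, — result: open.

Next I call stack.push on x: east, which returns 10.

I invoke maze.move on dir: east, — result: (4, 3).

I run maze.sense on dir: north, → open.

I try stack.push on x: north, and observe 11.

I invoke maze.move on dir: north, → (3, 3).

Next I call maze.sense on dir: north, → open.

Invoking stack.push on x: north, giving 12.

I run maze.move on dir: north, which returns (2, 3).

I run maze.sense on dir: west, and observe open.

I call stack.push on x: west, giving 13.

Calling maze.move on dir: west, yielding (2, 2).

Now I run maze.sense on dir: north, giving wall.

I run stack.pop(), and observe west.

Invoking maze.move on dir: east, and see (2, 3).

Now I run maze.sense on dir: north, and observe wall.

Then maze.sense on dir: east, : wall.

Then stack.pop, which returns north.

I invoke maze.move on dir: south, and get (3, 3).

I invoke maze.sense on dir: east, which returns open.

I run stack.push on x: east, which returns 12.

Calling maze.move on dir: east, yielding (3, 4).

I try maze.sense on dir: south, : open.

Then stack.push on x: south, — result: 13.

Now I run maze.move on dir: south, : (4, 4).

I call maze.sense on dir: east, yielding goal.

Invoking maze.move on dir: east, giving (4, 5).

Answer: (4, 5)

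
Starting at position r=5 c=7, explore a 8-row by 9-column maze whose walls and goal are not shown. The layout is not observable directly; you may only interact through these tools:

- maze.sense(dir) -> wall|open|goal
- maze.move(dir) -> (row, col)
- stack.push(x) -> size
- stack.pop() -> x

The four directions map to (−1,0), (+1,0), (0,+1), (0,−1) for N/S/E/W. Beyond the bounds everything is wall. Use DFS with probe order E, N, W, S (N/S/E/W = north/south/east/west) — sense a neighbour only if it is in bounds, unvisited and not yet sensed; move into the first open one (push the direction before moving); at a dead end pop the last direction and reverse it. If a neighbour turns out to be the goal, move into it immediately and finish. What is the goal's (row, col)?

Calling maze.sense using dir=east, and observe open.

I use stack.push using x=east, which returns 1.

I use maze.move using dir=east, and see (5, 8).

Invoking maze.sense using dir=north, and get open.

I invoke stack.push using x=north, — result: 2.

I use maze.move using dir=north, — result: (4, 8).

I call maze.sense using dir=north, → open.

I run stack.push using x=north, and get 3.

I try maze.move using dir=north, and get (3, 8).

I try maze.sense using dir=north, and observe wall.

Using maze.sense using dir=west, and see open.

Next I call stack.push using x=west, which returns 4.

I call maze.move using dir=west, and get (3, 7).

I invoke maze.sense using dir=north, → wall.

Next I call maze.sense using dir=west, which returns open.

Then stack.push using x=west, → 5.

Invoking maze.move using dir=west, and see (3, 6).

Next I call maze.sense using dir=north, which returns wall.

Next I call maze.sense using dir=west, and see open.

Next I call stack.push using x=west, giving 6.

Then maze.move using dir=west, and see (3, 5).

Invoking maze.sense using dir=north, giving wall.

I run maze.sense using dir=west, and see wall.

I run maze.sense using dir=south, and get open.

Now I run stack.push using x=south, and observe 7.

I use maze.move using dir=south, and see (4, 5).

I try maze.sense using dir=east, and see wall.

I use maze.sense using dir=west, : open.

Next I call stack.push using x=west, which returns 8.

I invoke maze.move using dir=west, and get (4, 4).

I use maze.sense using dir=west, yielding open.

Using stack.push using x=west, and see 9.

Next I call maze.move using dir=west, and get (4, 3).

Using maze.sense using dir=north, and see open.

I invoke stack.push using x=north, giving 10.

Now I run maze.move using dir=north, : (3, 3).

Calling maze.sense using dir=north, and get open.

Using stack.push using x=north, giving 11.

Using maze.move using dir=north, giving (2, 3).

Using maze.sense using dir=east, — result: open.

Calling stack.push using x=east, yielding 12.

I run maze.move using dir=east, and get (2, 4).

I run maze.sense using dir=north, — result: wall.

Then stack.pop(), yielding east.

Next I call maze.move using dir=west, — result: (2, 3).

Using maze.sense using dir=north, : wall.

Then maze.sense using dir=west, giving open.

I call stack.push using x=west, : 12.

Then maze.move using dir=west, : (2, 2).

I use maze.sense using dir=north, yielding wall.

Now I run maze.sense using dir=west, which returns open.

I try stack.push using x=west, yielding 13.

I invoke maze.move using dir=west, and get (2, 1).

Now I run maze.sense using dir=north, and see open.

I invoke stack.push using x=north, and get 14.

I invoke maze.move using dir=north, — result: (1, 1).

I use maze.sense using dir=north, giving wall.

Next I call maze.sense using dir=west, and observe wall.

I try stack.pop(), and observe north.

Now I run maze.move using dir=south, and observe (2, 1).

Next I call maze.sense using dir=west, and get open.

Using stack.push using x=west, : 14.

Next I call maze.move using dir=west, : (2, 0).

I call maze.sense using dir=south, giving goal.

I try maze.move using dir=south, — result: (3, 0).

Answer: (3, 0)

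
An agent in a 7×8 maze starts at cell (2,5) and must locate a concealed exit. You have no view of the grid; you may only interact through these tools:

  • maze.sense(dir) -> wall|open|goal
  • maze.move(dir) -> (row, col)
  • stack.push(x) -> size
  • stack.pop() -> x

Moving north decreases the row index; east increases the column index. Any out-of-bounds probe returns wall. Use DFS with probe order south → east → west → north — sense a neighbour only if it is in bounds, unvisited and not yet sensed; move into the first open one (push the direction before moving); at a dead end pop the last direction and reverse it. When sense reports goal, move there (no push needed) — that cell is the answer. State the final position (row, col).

Act: maze.sense[dir: south]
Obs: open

Act: stack.push[x: south]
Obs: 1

Act: maze.move[dir: south]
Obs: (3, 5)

Act: maze.sense[dir: south]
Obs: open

Act: stack.push[x: south]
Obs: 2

Act: maze.move[dir: south]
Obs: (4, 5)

Act: maze.sense[dir: south]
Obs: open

Act: stack.push[x: south]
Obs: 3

Act: maze.move[dir: south]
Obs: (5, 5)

Act: maze.sense[dir: south]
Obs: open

Act: stack.push[x: south]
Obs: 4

Act: maze.move[dir: south]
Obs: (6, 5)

Act: maze.sense[dir: east]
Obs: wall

Act: maze.sense[dir: west]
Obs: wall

Act: stack.pop[]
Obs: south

Act: maze.move[dir: north]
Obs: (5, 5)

Act: maze.sense[dir: east]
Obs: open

Act: stack.push[x: east]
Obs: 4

Act: maze.move[dir: east]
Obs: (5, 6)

Act: maze.sense[dir: east]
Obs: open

Act: stack.push[x: east]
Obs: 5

Act: maze.move[dir: east]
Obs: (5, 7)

Act: maze.sense[dir: south]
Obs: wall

Act: maze.sense[dir: north]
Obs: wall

Act: stack.pop[]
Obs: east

Act: maze.move[dir: west]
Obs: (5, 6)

Act: maze.sense[dir: north]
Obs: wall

Act: stack.pop[]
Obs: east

Act: maze.move[dir: west]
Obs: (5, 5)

Act: maze.sense[dir: west]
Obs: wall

Act: stack.pop[]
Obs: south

Act: maze.move[dir: north]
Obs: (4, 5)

Act: maze.sense[dir: west]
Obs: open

Act: stack.push[x: west]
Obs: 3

Act: maze.move[dir: west]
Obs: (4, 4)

Act: maze.sense[dir: west]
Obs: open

Act: stack.push[x: west]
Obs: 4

Act: maze.move[dir: west]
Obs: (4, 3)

Act: maze.sense[dir: south]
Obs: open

Act: stack.push[x: south]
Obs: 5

Act: maze.move[dir: south]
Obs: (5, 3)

Act: maze.sense[dir: south]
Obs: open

Act: stack.push[x: south]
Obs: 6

Act: maze.move[dir: south]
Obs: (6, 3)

Act: maze.sense[dir: west]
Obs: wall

Act: stack.pop[]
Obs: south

Act: maze.move[dir: north]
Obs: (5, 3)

Act: maze.sense[dir: west]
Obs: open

Act: stack.push[x: west]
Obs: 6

Act: maze.move[dir: west]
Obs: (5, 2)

Act: maze.sense[dir: west]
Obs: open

Act: stack.push[x: west]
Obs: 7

Act: maze.move[dir: west]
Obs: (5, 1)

Act: maze.sense[dir: south]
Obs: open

Act: stack.push[x: south]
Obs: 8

Act: maze.move[dir: south]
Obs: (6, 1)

Act: maze.sense[dir: west]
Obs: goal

Act: maze.move[dir: west]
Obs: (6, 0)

Answer: (6, 0)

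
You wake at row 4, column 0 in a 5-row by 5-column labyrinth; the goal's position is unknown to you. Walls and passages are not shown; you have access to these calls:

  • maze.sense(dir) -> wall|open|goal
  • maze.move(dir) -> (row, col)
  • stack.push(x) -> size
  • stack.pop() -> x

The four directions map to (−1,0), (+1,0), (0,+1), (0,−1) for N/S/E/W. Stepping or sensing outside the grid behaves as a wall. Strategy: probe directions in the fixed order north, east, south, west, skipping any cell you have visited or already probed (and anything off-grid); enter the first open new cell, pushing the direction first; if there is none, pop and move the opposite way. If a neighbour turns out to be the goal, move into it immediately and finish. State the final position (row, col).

;; 1. maze.sense(north) ~> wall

;; 2. maze.sense(east) ~> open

;; 3. stack.push(east) ~> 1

;; 4. maze.move(east) ~> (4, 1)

;; 5. maze.sense(north) ~> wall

;; 6. maze.sense(east) ~> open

;; 7. stack.push(east) ~> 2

;; 8. maze.move(east) ~> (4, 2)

;; 9. maze.sense(north) ~> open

;; 10. stack.push(north) ~> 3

;; 11. maze.move(north) ~> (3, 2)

;; 12. maze.sense(north) ~> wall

;; 13. maze.sense(east) ~> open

;; 14. stack.push(east) ~> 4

;; 15. maze.move(east) ~> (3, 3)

;; 16. maze.sense(north) ~> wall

;; 17. maze.sense(east) ~> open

;; 18. stack.push(east) ~> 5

;; 19. maze.move(east) ~> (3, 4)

;; 20. maze.sense(north) ~> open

;; 21. stack.push(north) ~> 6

;; 22. maze.move(north) ~> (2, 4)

;; 23. maze.sense(north) ~> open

;; 24. stack.push(north) ~> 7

;; 25. maze.move(north) ~> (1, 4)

;; 26. maze.sense(north) ~> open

;; 27. stack.push(north) ~> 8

;; 28. maze.move(north) ~> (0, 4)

;; 29. maze.sense(west) ~> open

;; 30. stack.push(west) ~> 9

;; 31. maze.move(west) ~> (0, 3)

;; 32. maze.sense(south) ~> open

;; 33. stack.push(south) ~> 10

;; 34. maze.move(south) ~> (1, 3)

;; 35. maze.sense(west) ~> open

;; 36. stack.push(west) ~> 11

;; 37. maze.move(west) ~> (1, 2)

;; 38. maze.sense(north) ~> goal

;; 39. maze.move(north) ~> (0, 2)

Answer: (0, 2)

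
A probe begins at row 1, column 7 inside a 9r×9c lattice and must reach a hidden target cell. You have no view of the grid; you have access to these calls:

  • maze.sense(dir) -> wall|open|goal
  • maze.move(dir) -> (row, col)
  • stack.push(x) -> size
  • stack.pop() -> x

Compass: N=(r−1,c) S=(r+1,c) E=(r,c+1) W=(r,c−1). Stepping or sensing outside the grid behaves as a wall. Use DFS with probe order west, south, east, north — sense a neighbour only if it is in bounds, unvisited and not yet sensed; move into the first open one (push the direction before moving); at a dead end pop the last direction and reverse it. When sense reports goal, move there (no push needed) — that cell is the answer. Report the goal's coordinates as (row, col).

·→ maze.sense(dir→west)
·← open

·→ stack.push(x→west)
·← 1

·→ maze.move(dir→west)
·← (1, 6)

·→ maze.sense(dir→west)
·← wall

·→ maze.sense(dir→south)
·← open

·→ stack.push(x→south)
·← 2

·→ maze.move(dir→south)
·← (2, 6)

·→ maze.sense(dir→west)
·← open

·→ stack.push(x→west)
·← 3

·→ maze.move(dir→west)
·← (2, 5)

·→ maze.sense(dir→west)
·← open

·→ stack.push(x→west)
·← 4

·→ maze.move(dir→west)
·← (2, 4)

·→ maze.sense(dir→west)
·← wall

·→ maze.sense(dir→south)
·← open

·→ stack.push(x→south)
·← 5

·→ maze.move(dir→south)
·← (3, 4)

·→ maze.sense(dir→west)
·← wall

·→ maze.sense(dir→south)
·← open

·→ stack.push(x→south)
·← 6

·→ maze.move(dir→south)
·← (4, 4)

·→ maze.sense(dir→west)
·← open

·→ stack.push(x→west)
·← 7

·→ maze.move(dir→west)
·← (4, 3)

·→ maze.sense(dir→west)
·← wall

·→ maze.sense(dir→south)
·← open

·→ stack.push(x→south)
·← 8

·→ maze.move(dir→south)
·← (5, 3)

·→ maze.sense(dir→west)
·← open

·→ stack.push(x→west)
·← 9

·→ maze.move(dir→west)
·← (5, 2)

·→ maze.sense(dir→west)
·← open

·→ stack.push(x→west)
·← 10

·→ maze.move(dir→west)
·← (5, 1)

·→ maze.sense(dir→west)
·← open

·→ stack.push(x→west)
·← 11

·→ maze.move(dir→west)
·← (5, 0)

·→ maze.sense(dir→south)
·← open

·→ stack.push(x→south)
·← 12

·→ maze.move(dir→south)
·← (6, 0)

·→ maze.sense(dir→south)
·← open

·→ stack.push(x→south)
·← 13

·→ maze.move(dir→south)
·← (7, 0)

·→ maze.sense(dir→south)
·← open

·→ stack.push(x→south)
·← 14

·→ maze.move(dir→south)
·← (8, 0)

·→ maze.sense(dir→east)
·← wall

·→ stack.pop()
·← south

·→ maze.move(dir→north)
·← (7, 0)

·→ maze.sense(dir→east)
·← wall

·→ stack.pop()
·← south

·→ maze.move(dir→north)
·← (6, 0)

·→ maze.sense(dir→east)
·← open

·→ stack.push(x→east)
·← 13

·→ maze.move(dir→east)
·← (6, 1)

·→ maze.sense(dir→east)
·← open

·→ stack.push(x→east)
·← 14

·→ maze.move(dir→east)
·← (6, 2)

·→ maze.sense(dir→south)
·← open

·→ stack.push(x→south)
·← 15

·→ maze.move(dir→south)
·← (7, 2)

·→ maze.sense(dir→south)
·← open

·→ stack.push(x→south)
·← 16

·→ maze.move(dir→south)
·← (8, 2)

·→ maze.sense(dir→east)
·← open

·→ stack.push(x→east)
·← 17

·→ maze.move(dir→east)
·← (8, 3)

·→ maze.sense(dir→east)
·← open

·→ stack.push(x→east)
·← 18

·→ maze.move(dir→east)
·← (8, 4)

·→ maze.sense(dir→east)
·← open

·→ stack.push(x→east)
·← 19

·→ maze.move(dir→east)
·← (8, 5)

·→ maze.sense(dir→east)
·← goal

·→ maze.move(dir→east)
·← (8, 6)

Answer: (8, 6)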